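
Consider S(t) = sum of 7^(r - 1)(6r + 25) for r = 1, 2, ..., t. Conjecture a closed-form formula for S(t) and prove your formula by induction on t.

S(t) = 7^t(t + 4) - 4

We claim S(t) = 7^t(t + 4) - 4 for all t ≥ 1.
For the base case t = 1: S(1) = 31, and the closed form gives 31. They agree.
Inductive step: assume the claim holds for t = r, so S(r) = 7^r(r + 4) - 4.
Then S(r+1) = S(r) + (7^r(6r + 31)) = (7^r(r + 4) - 4) + (7^r(6r + 31)).
Simplifying, S(r+1) = 7·7^r·r + 35·7^r - 4 = 7^(r+1)((r+1) + 4) - 4,
which is the closed form with t = r+1.
This completes the induction.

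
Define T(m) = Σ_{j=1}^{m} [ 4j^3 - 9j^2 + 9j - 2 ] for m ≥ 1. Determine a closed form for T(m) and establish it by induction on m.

T(m) = m(m^3 - m^2 + m + 1)

We claim T(m) = m(m^3 - m^2 + m + 1) for all m ≥ 1.
When m = 1: T(1) = 2, and the closed form gives 2. They agree.
Inductive step: assume the claim holds for m = j, so T(j) = j(j^3 - j^2 + j + 1).
Then T(j+1) = T(j) + (4j^3 + 3j^2 + 3j + 2) = (j(j^3 - j^2 + j + 1)) + (4j^3 + 3j^2 + 3j + 2).
Simplifying, T(j+1) = (j + 1)(j^3 + 2j^2 + 2j + 2) = (j+1)((j+1)^3 - (j+1)^2 + (j+1) + 1),
which is the closed form with m = j+1.
This completes the induction.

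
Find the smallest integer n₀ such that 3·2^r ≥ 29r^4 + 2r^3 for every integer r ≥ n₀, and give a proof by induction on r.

n₀ = 21

At r = 20: 3145728 < 4656000, so the inequality fails and n₀ ≥ 21. We prove 3·2^r ≥ 29r^4 + 2r^3 for all r ≥ 21.
When r = 21: 3·2^r = 6291456 and 29r^4 + 2r^3 = 5658471, so 6291456 ≥ 5658471.
Suppose the result is true for r = m, so 3·2^m ≥ 29m^4 + 2m^3.
Then 3·2^(m + 1) = 2·(3·2^m) ≥ 2·(29m^4 + 2m^3).
Also, for m ≥ 21 we have 2·(29m^4 + 2m^3) ≥ 29(m+1)^4 + 2(m+1)^3, since 2·(29m^4 + 2m^3) − (29(m+1)^4 + 2(m+1)^3) = 29m^4 - 114m^3 - 180m^2 - 122m - 31, which is nonnegative for all m ≥ 21.
Combining, 3·2^(m + 1) ≥ 29(m+1)^4 + 2(m+1)^3.
Hence, by induction on r, the claim holds for every r ≥ 21.
Hence the smallest such n₀ is 21.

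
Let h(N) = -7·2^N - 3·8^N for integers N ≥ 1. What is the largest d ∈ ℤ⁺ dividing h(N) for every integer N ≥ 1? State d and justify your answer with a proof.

Computing the first values: h(1) = -38 and h(2) = -220; gcd(-38, -220) = 2, so d ≤ 2.
We prove 2 | -7·2^N - 3·8^N for all N ≥ 1 by induction on N.
For the base case N = 1: h(1) = -38 = 2·(-19), so 2 | h(1).
Inductive step: suppose the statement holds for some k ≥ 1, i.e. 2 | h(k). Then
h(k+1) − 8·h(k) = (-7·2^(k+1) - 3·8^(k+1)) − 8·(-7·2^k - 3·8^k) = (-7)·2^k·(2 − 8) = (42)·2^k. Since 2 | h(k) by the inductive hypothesis, 2 | 8·h(k); and 2 | 42 since 42 = 2·21. Therefore 2 | h(k+1).
By the principle of mathematical induction, the result holds for all N ≥ 1.
Therefore the largest such d is 2.

d = 2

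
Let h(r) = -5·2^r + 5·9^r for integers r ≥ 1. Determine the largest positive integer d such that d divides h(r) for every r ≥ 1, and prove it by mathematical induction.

Computing the first values: h(1) = 35 and h(2) = 385; gcd(35, 385) = 35, so d ≤ 35.
We prove 35 | -5·2^r + 5·9^r for all r ≥ 1 by induction on r.
When r = 1: h(1) = 35 = 35·(1), so 35 | h(1).
Suppose the result is true for r = p, i.e. 35 | h(p). Then
h(p+1) − 9·h(p) = (-5·2^(p+1) + 5·9^(p+1)) − 9·(-5·2^p + 5·9^p) = (-5)·2^p·(2 − 9) = (35)·2^p. Since 35 | h(p) by the inductive hypothesis, 35 | 9·h(p); and 35 | 35 since 35 = 35·1. Therefore 35 | h(p+1).
Hence, by induction on r, the claim holds for every r ≥ 1.
Therefore the largest such d is 35.

d = 35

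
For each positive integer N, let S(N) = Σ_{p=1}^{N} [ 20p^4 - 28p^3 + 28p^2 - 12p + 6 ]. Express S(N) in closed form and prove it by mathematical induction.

S(N) = N(4N^4 + 3N^3 + 2N^2 + N + 4)

We claim S(N) = N(4N^4 + 3N^3 + 2N^2 + N + 4) for all N ≥ 1.
When N = 1: S(1) = 14, and the closed form gives 14. They agree.
Inductive step: assume the claim holds for N = p, so S(p) = p(4p^4 + 3p^3 + 2p^2 + p + 4).
Then S(p+1) = S(p) + (20p^4 + 52p^3 + 64p^2 + 40p + 14) = (p(4p^4 + 3p^3 + 2p^2 + p + 4)) + (20p^4 + 52p^3 + 64p^2 + 40p + 14).
Simplifying, S(p+1) = (p + 1)(4p^4 + 19p^3 + 35p^2 + 30p + 14) = (p+1)(4(p+1)^4 + 3(p+1)^3 + 2(p+1)^2 + (p+1) + 4),
which is the closed form with N = p+1.
This completes the induction.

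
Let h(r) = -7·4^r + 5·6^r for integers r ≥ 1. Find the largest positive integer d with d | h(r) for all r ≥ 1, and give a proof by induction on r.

d = 2

Computing the first values: h(1) = 2 and h(2) = 68; gcd(2, 68) = 2, so d ≤ 2.
We prove 2 | -7·4^r + 5·6^r for all r ≥ 1 by induction on r.
When r = 1: h(1) = 2 = 2·(1), so 2 | h(1).
Suppose the result is true for r = m, i.e. 2 | h(m). Then
h(m+1) − 6·h(m) = (-7·4^(m+1) + 5·6^(m+1)) − 6·(-7·4^m + 5·6^m) = (-7)·4^m·(4 − 6) = (14)·4^m. Since 2 | h(m) by the inductive hypothesis, 2 | 6·h(m); and 2 | 14 since 14 = 2·7. Therefore 2 | h(m+1).
This completes the induction.
Therefore the largest such d is 2.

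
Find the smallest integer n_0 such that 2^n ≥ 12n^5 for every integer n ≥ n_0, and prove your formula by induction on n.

n_0 = 28

At n = 27: 134217728 < 172186884, so the inequality fails and n_0 ≥ 28. We prove 2^n ≥ 12n^5 for all n ≥ 28.
When n = 28: 2^n = 268435456 and 12n^5 = 206524416, so 268435456 ≥ 206524416.
Inductive step: assume the claim holds for n = m, so 2^m ≥ 12m^5.
Then 2^(m + 1) = 2·(2^m) ≥ 2·(12m^5).
Also, for m ≥ 28 we have 2·(12m^5) ≥ 12(m+1)^5, since 2 ≥ (1 + 1/m)^5 for all m ≥ 28.
Combining, 2^(m + 1) ≥ 12(m+1)^5.
Hence, by induction on n, the claim holds for every n ≥ 28.
Hence the smallest such n_0 is 28.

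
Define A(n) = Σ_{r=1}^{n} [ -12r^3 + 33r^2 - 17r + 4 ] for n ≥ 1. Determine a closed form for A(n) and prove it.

A(n) = -n(3n + 1)(n^2 - 2n - 1)

We claim A(n) = -n(3n + 1)(n^2 - 2n - 1) for all n ≥ 1.
Base step (n = 1): A(1) = 8, and the closed form gives 8. They agree.
Inductive step: assume the claim holds for n = r, so A(r) = r(-3r^3 + 5r^2 + 5r + 1).
Then A(r+1) = A(r) + (-12r^3 - 3r^2 + 13r + 8) = (r(-3r^3 + 5r^2 + 5r + 1)) + (-12r^3 - 3r^2 + 13r + 8).
Simplifying, A(r+1) = -(r + 1)(3r + 4)(r^2 - 2) = -(r+1)(3(r+1) + 1)((r+1)^2 - 2(r+1) - 1),
which is the closed form with n = r+1.
This completes the induction.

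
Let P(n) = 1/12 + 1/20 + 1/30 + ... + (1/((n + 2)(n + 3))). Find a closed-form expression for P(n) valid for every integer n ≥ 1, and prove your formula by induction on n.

P(n) = n/(3(n + 3))

We claim P(n) = n/(3(n + 3)) for all n ≥ 1.
Base step (n = 1): P(1) = 1/12, and the closed form gives 1/12. They agree.
Inductive step: suppose the statement holds for some p ≥ 1, so P(p) = p/(3(p + 3)).
Then P(p+1) = P(p) + (1/((p + 3)(p + 4))) = (p/(3(p + 3))) + (1/((p + 3)(p + 4))).
Simplifying, P(p+1) = (p + 1)/(3(p + 4)) = (p+1)/(3((p+1) + 3)),
which is the closed form with n = p+1.
This completes the induction.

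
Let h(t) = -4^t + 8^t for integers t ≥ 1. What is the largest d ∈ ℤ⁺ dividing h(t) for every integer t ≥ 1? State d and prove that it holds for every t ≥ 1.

d = 4

Computing the first values: h(1) = 4 and h(2) = 48; gcd(4, 48) = 4, so d ≤ 4.
We prove 4 | -4^t + 8^t for all t ≥ 1 by induction on t.
When t = 1: h(1) = 4 = 4·(1), so 4 | h(1).
Inductive step: assume the claim holds for t = j, i.e. 4 | h(j). Then
8^{j+1} − 4^{j+1} = 8·8^j − 4·4^j = 8·(8^j − 4^j) + (4)·4^j. The first term is divisible by 4 by the inductive hypothesis, and the second term (4)·4^j is divisible by 4 since 4 | 4. Hence 4 | h(j+1).
This completes the induction.
Therefore the largest such d is 4.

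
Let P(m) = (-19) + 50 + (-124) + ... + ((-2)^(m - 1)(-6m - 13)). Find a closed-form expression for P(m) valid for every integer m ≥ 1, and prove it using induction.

P(m) = (-2)^m(2m + 5) - 5

We claim P(m) = (-2)^m(2m + 5) - 5 for all m ≥ 1.
When m = 1: P(1) = -19, and the closed form gives -19. They agree.
Inductive step: suppose the statement holds for some r ≥ 1, so P(r) = (-2)^r(2r + 5) - 5.
Then P(r+1) = P(r) + ((-2)^r(-6r - 19)) = ((-2)^r(2r + 5) - 5) + ((-2)^r(-6r - 19)).
Simplifying, P(r+1) = -4(-2)^r·r - 14(-2)^r - 5 = (-2)^(r+1)(2(r+1) + 5) - 5,
which is the closed form with m = r+1.
By induction, the statement is established for all m ≥ 1.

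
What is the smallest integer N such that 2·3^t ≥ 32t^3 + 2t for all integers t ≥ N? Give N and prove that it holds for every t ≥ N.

N = 9

At t = 8: 13122 < 16400, so the inequality fails and N ≥ 9. We prove 2·3^t ≥ 32t^3 + 2t for all t ≥ 9.
When t = 9: 2·3^t = 39366 and 32t^3 + 2t = 23346, so 39366 ≥ 23346.
Suppose the result is true for t = r, so 2·3^r ≥ 32r^3 + 2r.
Then 2·3^(r + 1) = 3·(2·3^r) ≥ 3·(32r^3 + 2r).
Also, for r ≥ 9 we have 3·(32r^3 + 2r) ≥ 32(r+1)^3 + 2(r+1), since 3·(32r^3 + 2r) − (32(r+1)^3 + 2(r+1)) = 64r^3 - 96r^2 - 92r - 34, which is nonnegative for all r ≥ 9.
Combining, 2·3^(r + 1) ≥ 32(r+1)^3 + 2(r+1).
This completes the induction.
Hence the smallest such N is 9.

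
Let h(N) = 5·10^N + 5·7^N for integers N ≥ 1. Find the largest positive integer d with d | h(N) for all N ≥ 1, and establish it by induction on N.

Computing the first values: h(1) = 85 and h(2) = 745; gcd(85, 745) = 5, so d ≤ 5.
We prove 5 | 5·10^N + 5·7^N for all N ≥ 1 by induction on N.
For the base case N = 1: h(1) = 85 = 5·(17), so 5 | h(1).
For the inductive step, assume it holds for an arbitrary m ≥ 1, i.e. 5 | h(m). Then
h(m+1) − 10·h(m) = (5·10^(m+1) + 5·7^(m+1)) − 10·(5·10^m + 5·7^m) = (5)·7^m·(7 − 10) = (-15)·7^m. Since 5 | h(m) by the inductive hypothesis, 5 | 10·h(m); and 5 | -15 since -15 = 5·-3. Therefore 5 | h(m+1).
Hence, by induction on N, the claim holds for every N ≥ 1.
Therefore the largest such d is 5.

d = 5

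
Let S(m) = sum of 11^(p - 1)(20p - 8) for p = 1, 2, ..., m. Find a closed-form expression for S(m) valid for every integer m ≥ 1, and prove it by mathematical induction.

S(m) = 11^m(2m - 1) + 1

We claim S(m) = 11^m(2m - 1) + 1 for all m ≥ 1.
When m = 1: S(1) = 12, and the closed form gives 12. They agree.
For the inductive step, assume it holds for an arbitrary p ≥ 1, so S(p) = 11^p(2p - 1) + 1.
Then S(p+1) = S(p) + (11^p(20p + 12)) = (11^p(2p - 1) + 1) + (11^p(20p + 12)).
Simplifying, S(p+1) = 22·11^p·p + 11·11^p + 1 = 11^(p+1)(2(p+1) - 1) + 1,
which is the closed form with m = p+1.
By induction, the statement is established for all m ≥ 1.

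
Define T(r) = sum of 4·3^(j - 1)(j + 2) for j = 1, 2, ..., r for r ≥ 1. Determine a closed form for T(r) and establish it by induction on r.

We claim T(r) = 3^r(2r + 3) - 3 for all r ≥ 1.
Base case (r = 1): T(1) = 12, and the closed form gives 12. They agree.
For the inductive step, assume it holds for an arbitrary j ≥ 1, so T(j) = 3^j(2j + 3) - 3.
Then T(j+1) = T(j) + (4·3^j(j + 3)) = (3^j(2j + 3) - 3) + (4·3^j(j + 3)).
Simplifying, T(j+1) = 6·3^j·j + 15·3^j - 3 = 3^(j+1)(2(j+1) + 3) - 3,
which is the closed form with r = j+1.
By the principle of mathematical induction, the result holds for all r ≥ 1.

T(r) = 3^r(2r + 3) - 3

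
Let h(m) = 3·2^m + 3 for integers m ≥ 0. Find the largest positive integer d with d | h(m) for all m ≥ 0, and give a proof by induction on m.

Computing the first values: h(0) = 6 and h(1) = 9; gcd(6, 9) = 3, so d ≤ 3.
We prove 3 | 3·2^m + 3 for all m ≥ 0 by induction on m.
Base step (m = 0): h(0) = 6 = 3·(2), so 3 | h(0).
Suppose the result is true for m = r, i.e. 3 | h(r). Then
h(r+1) = 3·2^(r+1) + 3 = 2·(3·2^r + 3) - 3 = 2·h(r) - 3. The first term is divisible by 3 by the inductive hypothesis, and -3 is divisible by 3. Hence 3 | h(r+1).
By the principle of mathematical induction, the result holds for all m ≥ 0.
Therefore the largest such d is 3.

d = 3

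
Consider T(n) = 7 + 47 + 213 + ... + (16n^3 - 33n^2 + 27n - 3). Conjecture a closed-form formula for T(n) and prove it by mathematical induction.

T(n) = n(4n^3 - 3n^2 + n + 5)

We claim T(n) = n(4n^3 - 3n^2 + n + 5) for all n ≥ 1.
For the base case n = 1: T(1) = 7, and the closed form gives 7. They agree.
For the inductive step, assume it holds for an arbitrary i ≥ 1, so T(i) = i(4i^3 - 3i^2 + i + 5).
Then T(i+1) = T(i) + (16i^3 + 15i^2 + 9i + 7) = (i(4i^3 - 3i^2 + i + 5)) + (16i^3 + 15i^2 + 9i + 7).
Simplifying, T(i+1) = (i + 1)(4i^3 + 9i^2 + 7i + 7) = (i+1)(4(i+1)^3 - 3(i+1)^2 + (i+1) + 5),
which is the closed form with n = i+1.
Hence, by induction on n, the claim holds for every n ≥ 1.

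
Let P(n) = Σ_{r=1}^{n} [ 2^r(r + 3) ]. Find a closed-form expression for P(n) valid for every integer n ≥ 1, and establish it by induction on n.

We claim P(n) = 2·2^n(n + 2) - 4 for all n ≥ 1.
Base case (n = 1): P(1) = 8, and the closed form gives 8. They agree.
Inductive step: assume the claim holds for n = r, so P(r) = 2·2^r(r + 2) - 4.
Then P(r+1) = P(r) + (2^(r + 1)(r + 4)) = (2·2^r(r + 2) - 4) + (2^(r + 1)(r + 4)).
Simplifying, P(r+1) = 4·2^r·r + 12·2^r - 4 = 2·2^(r+1)((r+1) + 2) - 4,
which is the closed form with n = r+1.
Hence, by induction on n, the claim holds for every n ≥ 1.

P(n) = 2·2^n(n + 2) - 4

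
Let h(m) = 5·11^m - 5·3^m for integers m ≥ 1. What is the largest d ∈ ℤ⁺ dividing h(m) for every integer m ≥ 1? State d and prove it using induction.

Computing the first values: h(1) = 40 and h(2) = 560; gcd(40, 560) = 40, so d ≤ 40.
We prove 40 | 5·11^m - 5·3^m for all m ≥ 1 by induction on m.
Base step (m = 1): h(1) = 40 = 40·(1), so 40 | h(1).
Suppose the result is true for m = j, i.e. 40 | h(j). Then
h(j+1) − 11·h(j) = (5·11^(j+1) - 5·3^(j+1)) − 11·(5·11^j - 5·3^j) = (-5)·3^j·(3 − 11) = (40)·3^j. Since 40 | h(j) by the inductive hypothesis, 40 | 11·h(j); and 40 | 40 since 40 = 40·1. Therefore 40 | h(j+1).
By induction, the statement is established for all m ≥ 1.
Therefore the largest such d is 40.

d = 40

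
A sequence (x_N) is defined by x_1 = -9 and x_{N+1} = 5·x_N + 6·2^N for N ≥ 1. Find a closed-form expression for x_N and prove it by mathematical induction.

x_N = -2^(N + 1) - 5^N

Computing the first terms: x_1 = -9, x_2 = -33, x_3 = -141. This suggests x_N = -2^(N + 1) - 5^N.
Base case (N = 1): the formula gives -9 = -9 = x_1.
Suppose the result is true for N = p, so x_p = -2^(p + 1) - 5^p.
Then x_{p+1} = 5·x_p + 6·2^p = 5·(-2^(p + 1) - 5^p) + 6·2^p = -2^(p + 2) - 5^(p + 1) = -2^((p+1) + 1) - 5^(p+1),
which is the claimed formula at N = p+1.
Hence, by induction on N, the claim holds for every N ≥ 1.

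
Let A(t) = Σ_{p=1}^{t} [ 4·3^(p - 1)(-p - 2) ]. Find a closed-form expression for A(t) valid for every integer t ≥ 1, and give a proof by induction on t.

We claim A(t) = -3^t(2t + 3) + 3 for all t ≥ 1.
When t = 1: A(1) = -12, and the closed form gives -12. They agree.
For the inductive step, assume it holds for an arbitrary p ≥ 1, so A(p) = -3^p(2p + 3) + 3.
Then A(p+1) = A(p) + (4·3^p(-p - 3)) = (-3^p(2p + 3) + 3) + (4·3^p(-p - 3)).
Simplifying, A(p+1) = -6·3^p·p - 15·3^p + 3 = -3^(p+1)(2(p+1) + 3) + 3,
which is the closed form with t = p+1.
This completes the induction.

A(t) = -3^t(2t + 3) + 3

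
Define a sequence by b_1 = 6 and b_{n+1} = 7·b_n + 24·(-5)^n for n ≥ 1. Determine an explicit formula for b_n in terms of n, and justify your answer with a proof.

b_n = -2(-5)^n - 4·7^(n - 1)

Computing the first terms: b_1 = 6, b_2 = -78, b_3 = 54. This suggests b_n = -2(-5)^n - 4·7^(n - 1).
Base step (n = 1): the formula gives 6 = 6 = b_1.
Suppose the result is true for n = m, so b_m = -2(-5)^m - 4·7^(m - 1).
Then b_{m+1} = 7·b_m + 24·(-5)^m = 7·(-2(-5)^m - 4·7^(m - 1)) + 24·(-5)^m = -2(-5)^(m + 1) - 4·7^m = -2(-5)^(m+1) - 4·7^((m+1) - 1),
which is the claimed formula at n = m+1.
Hence, by induction on n, the claim holds for every n ≥ 1.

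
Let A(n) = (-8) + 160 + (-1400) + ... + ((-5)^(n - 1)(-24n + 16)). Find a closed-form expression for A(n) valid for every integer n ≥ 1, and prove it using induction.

We claim A(n) = 2(-5)^n(2n - 1) + 2 for all n ≥ 1.
For the base case n = 1: A(1) = -8, and the closed form gives -8. They agree.
Inductive step: assume the claim holds for n = p, so A(p) = 2(-5)^p(2p - 1) + 2.
Then A(p+1) = A(p) + ((-5)^p(-24p - 8)) = (2(-5)^p(2p - 1) + 2) + ((-5)^p(-24p - 8)).
Simplifying, A(p+1) = -20(-5)^p·p - 10(-5)^p + 2 = 2(-5)^(p+1)(2(p+1) - 1) + 2,
which is the closed form with n = p+1.
Hence, by induction on n, the claim holds for every n ≥ 1.

A(n) = 2(-5)^n(2n - 1) + 2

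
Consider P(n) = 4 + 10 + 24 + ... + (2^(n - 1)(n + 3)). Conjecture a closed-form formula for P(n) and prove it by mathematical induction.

We claim P(n) = 2^n(n + 2) - 2 for all n ≥ 1.
For the base case n = 1: P(1) = 4, and the closed form gives 4. They agree.
Suppose the result is true for n = p, so P(p) = 2^p(p + 2) - 2.
Then P(p+1) = P(p) + (2^p(p + 4)) = (2^p(p + 2) - 2) + (2^p(p + 4)).
Simplifying, P(p+1) = 2·2^p·p + 6·2^p - 2 = 2^(p+1)((p+1) + 2) - 2,
which is the closed form with n = p+1.
By the principle of mathematical induction, the result holds for all n ≥ 1.

P(n) = 2^n(n + 2) - 2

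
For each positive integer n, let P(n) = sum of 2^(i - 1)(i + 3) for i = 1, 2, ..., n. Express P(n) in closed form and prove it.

P(n) = 2^n(n + 2) - 2

We claim P(n) = 2^n(n + 2) - 2 for all n ≥ 1.
Base case (n = 1): P(1) = 4, and the closed form gives 4. They agree.
For the inductive step, assume it holds for an arbitrary i ≥ 1, so P(i) = 2^i(i + 2) - 2.
Then P(i+1) = P(i) + (2^i(i + 4)) = (2^i(i + 2) - 2) + (2^i(i + 4)).
Simplifying, P(i+1) = 2·2^i·i + 6·2^i - 2 = 2^(i+1)((i+1) + 2) - 2,
which is the closed form with n = i+1.
Hence, by induction on n, the claim holds for every n ≥ 1.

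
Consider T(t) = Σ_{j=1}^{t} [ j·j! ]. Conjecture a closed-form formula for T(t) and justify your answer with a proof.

T(t) = (t + 1)! - 1

We claim T(t) = (t + 1)! - 1 for all t ≥ 1.
For the base case t = 1: T(1) = 1, and the closed form gives 1. They agree.
Suppose the result is true for t = j, so T(j) = (j + 1)! - 1.
Then T(j+1) = T(j) + ((j + 1)(j + 1)!) = ((j + 1)! - 1) + ((j + 1)(j + 1)!).
Simplifying, T(j+1) = ((j+1) + 1)! - 1,
which is the closed form with t = j+1.
By the principle of mathematical induction, the result holds for all t ≥ 1.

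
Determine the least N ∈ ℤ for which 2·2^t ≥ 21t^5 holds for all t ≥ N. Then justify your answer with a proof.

N = 28

At t = 27: 268435456 < 301327047, so the inequality fails and N ≥ 28. We prove 2·2^t ≥ 21t^5 for all t ≥ 28.
Base case (t = 28): 2·2^t = 536870912 and 21t^5 = 361417728, so 536870912 ≥ 361417728.
Inductive step: assume the claim holds for t = r, so 2·2^r ≥ 21r^5.
Then 2·2^(r + 1) = 2·(2·2^r) ≥ 2·(21r^5).
Also, for r ≥ 28 we have 2·(21r^5) ≥ 21(r+1)^5, since 2 ≥ (1 + 1/r)^5 for all r ≥ 28.
Combining, 2·2^(r + 1) ≥ 21(r+1)^5.
By the principle of mathematical induction, the result holds for all t ≥ 28.
Hence the smallest such N is 28.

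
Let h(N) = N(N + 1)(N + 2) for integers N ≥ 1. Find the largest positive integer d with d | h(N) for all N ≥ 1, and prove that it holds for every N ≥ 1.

Computing the first values: h(1) = 6 and h(2) = 24; gcd(6, 24) = 6, so d ≤ 6.
We prove 6 | N(N + 1)(N + 2) for all N ≥ 1 by induction on N.
Base step (N = 1): h(1) = 6 = 6·(1), so 6 | h(1).
For the inductive step, assume it holds for an arbitrary r ≥ 1, i.e. 6 | h(r). Then
h(r+1) − h(r) = (r+1)·(r+2)·(r+3) − r·(r+1)·(r+2) = (r+1)·(r+2)·[(r+3) − r] = 3·(r+1)·(r+2). The product of 2 consecutive integers is divisible by (2)! = 2, so h(r+1) − h(r) is divisible by 3·2 = 6. By the inductive hypothesis 6 | h(r), hence 6 | h(r+1).
By induction, the statement is established for all N ≥ 1.
Therefore the largest such d is 6.

d = 6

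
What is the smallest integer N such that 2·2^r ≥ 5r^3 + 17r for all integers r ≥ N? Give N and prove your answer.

At r = 12: 8192 < 8844, so the inequality fails and N ≥ 13. We prove 2·2^r ≥ 5r^3 + 17r for all r ≥ 13.
For the base case r = 13: 2·2^r = 16384 and 5r^3 + 17r = 11206, so 16384 ≥ 11206.
For the inductive step, assume it holds for an arbitrary p ≥ 13, so 2·2^p ≥ 5p^3 + 17p.
Then 2·2^(p + 1) = 2·(2·2^p) ≥ 2·(5p^3 + 17p).
Also, for p ≥ 13 we have 2·(5p^3 + 17p) ≥ 5(p+1)^3 + 17(p+1), since 2·(5p^3 + 17p) − (5(p+1)^3 + 17(p+1)) = 5p^3 - 15p^2 + 2p - 22, which is nonnegative for all p ≥ 13.
Combining, 2·2^(p + 1) ≥ 5(p+1)^3 + 17(p+1).
This completes the induction.
Hence the smallest such N is 13.

N = 13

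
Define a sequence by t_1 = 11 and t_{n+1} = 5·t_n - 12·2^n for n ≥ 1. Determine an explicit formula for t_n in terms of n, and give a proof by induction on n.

t_n = 2^(n + 2) + 3·5^(n - 1)

Computing the first terms: t_1 = 11, t_2 = 31, t_3 = 107. This suggests t_n = 2^(n + 2) + 3·5^(n - 1).
Base case (n = 1): the formula gives 11 = 11 = t_1.
Inductive step: suppose the statement holds for some j ≥ 1, so t_j = 2^(j + 2) + 3·5^(j - 1).
Then t_{j+1} = 5·t_j - 12·2^j = 5·(2^(j + 2) + 3·5^(j - 1)) - 12·2^j = 2^(j + 3) + 3·5^j = 2^((j+1) + 2) + 3·5^((j+1) - 1),
which is the claimed formula at n = j+1.
By the principle of mathematical induction, the result holds for all n ≥ 1.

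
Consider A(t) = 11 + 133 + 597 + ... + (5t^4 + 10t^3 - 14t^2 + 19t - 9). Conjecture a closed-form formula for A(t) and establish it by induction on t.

A(t) = t(t^4 + 5t^3 + 2t^2 + 5t - 2)

We claim A(t) = t(t^4 + 5t^3 + 2t^2 + 5t - 2) for all t ≥ 1.
Base case (t = 1): A(1) = 11, and the closed form gives 11. They agree.
Suppose the result is true for t = k, so A(k) = k(k^4 + 5k^3 + 2k^2 + 5k - 2).
Then A(k+1) = A(k) + (5k^4 + 30k^3 + 46k^2 + 41k + 11) = (k(k^4 + 5k^3 + 2k^2 + 5k - 2)) + (5k^4 + 30k^3 + 46k^2 + 41k + 11).
Simplifying, A(k+1) = (k + 1)(k^4 + 9k^3 + 23k^2 + 28k + 11) = (k+1)((k+1)^4 + 5(k+1)^3 + 2(k+1)^2 + 5(k+1) - 2),
which is the closed form with t = k+1.
Hence, by induction on t, the claim holds for every t ≥ 1.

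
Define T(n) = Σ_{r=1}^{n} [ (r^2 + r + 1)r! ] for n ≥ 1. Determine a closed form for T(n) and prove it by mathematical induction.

T(n) = (n + 1)(n + 1)! - 1

We claim T(n) = (n + 1)(n + 1)! - 1 for all n ≥ 1.
Base case (n = 1): T(1) = 3, and the closed form gives 3. They agree.
Suppose the result is true for n = r, so T(r) = (r + 1)(r + 1)! - 1.
Then T(r+1) = T(r) + ((r^2 + 3r + 3)(r + 1)!) = ((r + 1)(r + 1)! - 1) + ((r^2 + 3r + 3)(r + 1)!).
Simplifying, T(r+1) = ((r+1) + 1)((r+1) + 1)! - 1,
which is the closed form with n = r+1.
Hence, by induction on n, the claim holds for every n ≥ 1.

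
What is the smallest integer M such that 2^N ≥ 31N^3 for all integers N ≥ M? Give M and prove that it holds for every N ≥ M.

M = 18

At N = 17: 131072 < 152303, so the inequality fails and M ≥ 18. We prove 2^N ≥ 31N^3 for all N ≥ 18.
When N = 18: 2^N = 262144 and 31N^3 = 180792, so 262144 ≥ 180792.
Inductive step: suppose the statement holds for some p ≥ 18, so 2^p ≥ 31p^3.
Then 2^(p + 1) = 2·(2^p) ≥ 2·(31p^3).
Also, for p ≥ 18 we have 2·(31p^3) ≥ 31(p+1)^3, since 2 ≥ (1 + 1/p)^3 for all p ≥ 18.
Combining, 2^(p + 1) ≥ 31(p+1)^3.
This completes the induction.
Hence the smallest such M is 18.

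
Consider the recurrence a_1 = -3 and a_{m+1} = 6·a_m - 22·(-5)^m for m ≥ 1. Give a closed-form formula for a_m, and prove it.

Computing the first terms: a_1 = -3, a_2 = 92, a_3 = 2. This suggests a_m = 2(-5)^m + 7·6^(m - 1).
Base step (m = 1): the formula gives -3 = -3 = a_1.
Inductive step: suppose the statement holds for some r ≥ 1, so a_r = 2(-5)^r + 7·6^(r - 1).
Then a_{r+1} = 6·a_r - 22·(-5)^r = 6·(2(-5)^r + 7·6^(r - 1)) - 22·(-5)^r = 2(-5)^(r + 1) + 7·6^r = 2(-5)^(r+1) + 7·6^((r+1) - 1),
which is the claimed formula at m = r+1.
By the principle of mathematical induction, the result holds for all m ≥ 1.

a_m = 2(-5)^m + 7·6^(m - 1)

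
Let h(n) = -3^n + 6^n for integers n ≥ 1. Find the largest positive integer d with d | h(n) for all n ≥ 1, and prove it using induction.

Computing the first values: h(1) = 3 and h(2) = 27; gcd(3, 27) = 3, so d ≤ 3.
We prove 3 | -3^n + 6^n for all n ≥ 1 by induction on n.
Base case (n = 1): h(1) = 3 = 3·(1), so 3 | h(1).
For the inductive step, assume it holds for an arbitrary k ≥ 1, i.e. 3 | h(k). Then
6^{k+1} − 3^{k+1} = 6·6^k − 3·3^k = 6·(6^k − 3^k) + (3)·3^k. The first term is divisible by 3 by the inductive hypothesis, and the second term (3)·3^k is divisible by 3 since 3 | 3. Hence 3 | h(k+1).
Hence, by induction on n, the claim holds for every n ≥ 1.
Therefore the largest such d is 3.

d = 3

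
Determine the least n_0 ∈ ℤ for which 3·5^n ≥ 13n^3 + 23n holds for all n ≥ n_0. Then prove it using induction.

n_0 = 4

At n = 3: 375 < 420, so the inequality fails and n_0 ≥ 4. We prove 3·5^n ≥ 13n^3 + 23n for all n ≥ 4.
When n = 4: 3·5^n = 1875 and 13n^3 + 23n = 924, so 1875 ≥ 924.
For the inductive step, assume it holds for an arbitrary i ≥ 4, so 3·5^i ≥ 13i^3 + 23i.
Then 3·5^(i + 1) = 5·(3·5^i) ≥ 5·(13i^3 + 23i).
Also, for i ≥ 4 we have 5·(13i^3 + 23i) ≥ 13(i+1)^3 + 23(i+1), since 5·(13i^3 + 23i) − (13(i+1)^3 + 23(i+1)) = 52i^3 - 39i^2 + 53i - 36, which is nonnegative for all i ≥ 4.
Combining, 3·5^(i + 1) ≥ 13(i+1)^3 + 23(i+1).
Hence, by induction on n, the claim holds for every n ≥ 4.
Hence the smallest such n_0 is 4.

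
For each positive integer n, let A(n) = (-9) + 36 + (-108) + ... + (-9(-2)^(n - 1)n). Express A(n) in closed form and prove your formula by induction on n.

A(n) = (-2)^n(3n + 1) - 1

We claim A(n) = (-2)^n(3n + 1) - 1 for all n ≥ 1.
When n = 1: A(1) = -9, and the closed form gives -9. They agree.
Suppose the result is true for n = m, so A(m) = (-2)^m(3m + 1) - 1.
Then A(m+1) = A(m) + (9(-2)^m(-m - 1)) = ((-2)^m(3m + 1) - 1) + (9(-2)^m(-m - 1)).
Simplifying, A(m+1) = -6(-2)^m·m - 8(-2)^m - 1 = (-2)^(m+1)(3(m+1) + 1) - 1,
which is the closed form with n = m+1.
By induction, the statement is established for all n ≥ 1.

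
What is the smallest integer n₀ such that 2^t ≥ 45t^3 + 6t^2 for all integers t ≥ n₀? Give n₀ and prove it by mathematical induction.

n₀ = 19

At t = 18: 262144 < 264384, so the inequality fails and n₀ ≥ 19. We prove 2^t ≥ 45t^3 + 6t^2 for all t ≥ 19.
For the base case t = 19: 2^t = 524288 and 45t^3 + 6t^2 = 310821, so 524288 ≥ 310821.
Inductive step: assume the claim holds for t = r, so 2^r ≥ 45r^3 + 6r^2.
Then 2^(r + 1) = 2·(2^r) ≥ 2·(45r^3 + 6r^2).
Also, for r ≥ 19 we have 2·(45r^3 + 6r^2) ≥ 45(r+1)^3 + 6(r+1)^2, since 2·(45r^3 + 6r^2) − (45(r+1)^3 + 6(r+1)^2) = 45r^3 - 129r^2 - 147r - 51, which is nonnegative for all r ≥ 19.
Combining, 2^(r + 1) ≥ 45(r+1)^3 + 6(r+1)^2.
Hence, by induction on t, the claim holds for every t ≥ 19.
Hence the smallest such n₀ is 19.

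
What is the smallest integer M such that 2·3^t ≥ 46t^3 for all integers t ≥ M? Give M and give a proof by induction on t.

At t = 8: 13122 < 23552, so the inequality fails and M ≥ 9. We prove 2·3^t ≥ 46t^3 for all t ≥ 9.
When t = 9: 2·3^t = 39366 and 46t^3 = 33534, so 39366 ≥ 33534.
Suppose the result is true for t = r, so 2·3^r ≥ 46r^3.
Then 2·3^(r + 1) = 3·(2·3^r) ≥ 3·(46r^3).
Also, for r ≥ 9 we have 3·(46r^3) ≥ 46(r+1)^3, since 3 ≥ (1 + 1/r)^3 for all r ≥ 9.
Combining, 2·3^(r + 1) ≥ 46(r+1)^3.
Hence, by induction on t, the claim holds for every t ≥ 9.
Hence the smallest such M is 9.

M = 9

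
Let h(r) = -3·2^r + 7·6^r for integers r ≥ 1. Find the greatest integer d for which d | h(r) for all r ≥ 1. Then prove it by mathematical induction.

d = 12

Computing the first values: h(1) = 36 and h(2) = 240; gcd(36, 240) = 12, so d ≤ 12.
We prove 12 | -3·2^r + 7·6^r for all r ≥ 1 by induction on r.
For the base case r = 1: h(1) = 36 = 12·(3), so 12 | h(1).
Inductive step: assume the claim holds for r = p, i.e. 12 | h(p). Then
h(p+1) − 6·h(p) = (-3·2^(p+1) + 7·6^(p+1)) − 6·(-3·2^p + 7·6^p) = (-3)·2^p·(2 − 6) = (12)·2^p. Since 12 | h(p) by the inductive hypothesis, 12 | 6·h(p); and 12 | 12 since 12 = 12·1. Therefore 12 | h(p+1).
This completes the induction.
Therefore the largest such d is 12.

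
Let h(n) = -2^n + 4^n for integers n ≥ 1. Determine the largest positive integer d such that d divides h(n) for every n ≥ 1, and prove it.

d = 2

Computing the first values: h(1) = 2 and h(2) = 12; gcd(2, 12) = 2, so d ≤ 2.
We prove 2 | -2^n + 4^n for all n ≥ 1 by induction on n.
Base case (n = 1): h(1) = 2 = 2·(1), so 2 | h(1).
Suppose the result is true for n = m, i.e. 2 | h(m). Then
4^{m+1} − 2^{m+1} = 4·4^m − 2·2^m = 4·(4^m − 2^m) + (2)·2^m. The first term is divisible by 2 by the inductive hypothesis, and the second term (2)·2^m is divisible by 2 since 2 | 2. Hence 2 | h(m+1).
By induction, the statement is established for all n ≥ 1.
Therefore the largest such d is 2.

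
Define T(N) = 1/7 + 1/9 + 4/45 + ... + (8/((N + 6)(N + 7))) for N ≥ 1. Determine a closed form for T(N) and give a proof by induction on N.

T(N) = 8N/(7(N + 7))

We claim T(N) = 8N/(7(N + 7)) for all N ≥ 1.
Base step (N = 1): T(1) = 1/7, and the closed form gives 1/7. They agree.
Inductive step: suppose the statement holds for some p ≥ 1, so T(p) = 8p/(7(p + 7)).
Then T(p+1) = T(p) + (8/((p + 7)(p + 8))) = (8p/(7(p + 7))) + (8/((p + 7)(p + 8))).
Simplifying, T(p+1) = 8(p + 1)/(7(p + 8)) = 8(p+1)/(7((p+1) + 7)),
which is the closed form with N = p+1.
This completes the induction.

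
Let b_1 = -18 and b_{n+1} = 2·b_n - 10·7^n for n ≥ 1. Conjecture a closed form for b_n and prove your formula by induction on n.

b_n = -2^(n + 1) - 2·7^n

Computing the first terms: b_1 = -18, b_2 = -106, b_3 = -702. This suggests b_n = -2^(n + 1) - 2·7^n.
When n = 1: the formula gives -18 = -18 = b_1.
Inductive step: suppose the statement holds for some m ≥ 1, so b_m = -2^(m + 1) - 2·7^m.
Then b_{m+1} = 2·b_m - 10·7^m = 2·(-2^(m + 1) - 2·7^m) - 10·7^m = -2^(m + 2) - 2·7^(m + 1) = -2^((m+1) + 1) - 2·7^(m+1),
which is the claimed formula at n = m+1.
This completes the induction.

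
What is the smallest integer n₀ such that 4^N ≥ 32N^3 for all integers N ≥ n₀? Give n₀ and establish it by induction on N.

n₀ = 7

At N = 6: 4096 < 6912, so the inequality fails and n₀ ≥ 7. We prove 4^N ≥ 32N^3 for all N ≥ 7.
Base step (N = 7): 4^N = 16384 and 32N^3 = 10976, so 16384 ≥ 10976.
Inductive step: suppose the statement holds for some j ≥ 7, so 4^j ≥ 32j^3.
Then 4^(j + 1) = 4·(4^j) ≥ 4·(32j^3).
Also, for j ≥ 7 we have 4·(32j^3) ≥ 32(j+1)^3, since 4 ≥ (1 + 1/j)^3 for all j ≥ 7.
Combining, 4^(j + 1) ≥ 32(j+1)^3.
This completes the induction.
Hence the smallest such n₀ is 7.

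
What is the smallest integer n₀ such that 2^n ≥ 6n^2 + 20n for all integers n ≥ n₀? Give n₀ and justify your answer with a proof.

n₀ = 10

At n = 9: 512 < 666, so the inequality fails and n₀ ≥ 10. We prove 2^n ≥ 6n^2 + 20n for all n ≥ 10.
Base case (n = 10): 2^n = 1024 and 6n^2 + 20n = 800, so 1024 ≥ 800.
Suppose the result is true for n = k, so 2^k ≥ 6k^2 + 20k.
Then 2^(k + 1) = 2·(2^k) ≥ 2·(6k^2 + 20k).
Also, for k ≥ 10 we have 2·(6k^2 + 20k) ≥ 6(k+1)^2 + 20(k+1), since 2·(6k^2 + 20k) − (6(k+1)^2 + 20(k+1)) = 6k^2 + 8k - 26, which is nonnegative for all k ≥ 10.
Combining, 2^(k + 1) ≥ 6(k+1)^2 + 20(k+1).
By induction, the statement is established for all n ≥ 10.
Hence the smallest such n₀ is 10.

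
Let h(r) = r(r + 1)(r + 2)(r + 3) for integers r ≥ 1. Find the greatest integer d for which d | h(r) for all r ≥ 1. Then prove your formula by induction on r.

d = 24

Computing the first values: h(1) = 24 and h(2) = 120; gcd(24, 120) = 24, so d ≤ 24.
We prove 24 | r(r + 1)(r + 2)(r + 3) for all r ≥ 1 by induction on r.
When r = 1: h(1) = 24 = 24·(1), so 24 | h(1).
Inductive step: suppose the statement holds for some i ≥ 1, i.e. 24 | h(i). Then
h(i+1) − h(i) = (i+1)·(i+2)·(i+3)·(i+4) − i·(i+1)·(i+2)·(i+3) = (i+1)·(i+2)·(i+3)·[(i+4) − i] = 4·(i+1)·(i+2)·(i+3). The product of 3 consecutive integers is divisible by (3)! = 6, so h(i+1) − h(i) is divisible by 4·6 = 24. By the inductive hypothesis 24 | h(i), hence 24 | h(i+1).
Hence, by induction on r, the claim holds for every r ≥ 1.
Therefore the largest such d is 24.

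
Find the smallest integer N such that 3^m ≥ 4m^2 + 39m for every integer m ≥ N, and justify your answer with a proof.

At m = 5: 243 < 295, so the inequality fails and N ≥ 6. We prove 3^m ≥ 4m^2 + 39m for all m ≥ 6.
When m = 6: 3^m = 729 and 4m^2 + 39m = 378, so 729 ≥ 378.
Inductive step: assume the claim holds for m = r, so 3^r ≥ 4r^2 + 39r.
Then 3^(r + 1) = 3·(3^r) ≥ 3·(4r^2 + 39r).
Also, for r ≥ 6 we have 3·(4r^2 + 39r) ≥ 4(r+1)^2 + 39(r+1), since 3·(4r^2 + 39r) − (4(r+1)^2 + 39(r+1)) = 8r^2 + 70r - 43, which is nonnegative for all r ≥ 6.
Combining, 3^(r + 1) ≥ 4(r+1)^2 + 39(r+1).
By the principle of mathematical induction, the result holds for all m ≥ 6.
Hence the smallest such N is 6.

N = 6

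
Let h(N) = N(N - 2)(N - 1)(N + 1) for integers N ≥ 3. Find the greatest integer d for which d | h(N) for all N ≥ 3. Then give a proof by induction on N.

Computing the first values: h(3) = 24 and h(4) = 120; gcd(24, 120) = 24, so d ≤ 24.
We prove 24 | N(N - 2)(N - 1)(N + 1) for all N ≥ 3 by induction on N.
Base step (N = 3): h(3) = 24 = 24·(1), so 24 | h(3).
Inductive step: suppose the statement holds for some m ≥ 3, i.e. 24 | h(m). Then
h(m+1) − h(m) = (m-1)·m·(m+1)·(m+2) − (m-2)·(m-1)·m·(m+1) = (m-1)·m·(m+1)·[(m+2) − (m-2)] = 4·(m-1)·m·(m+1). The product of 3 consecutive integers is divisible by (3)! = 6, so h(m+1) − h(m) is divisible by 4·6 = 24. By the inductive hypothesis 24 | h(m), hence 24 | h(m+1).
Hence, by induction on N, the claim holds for every N ≥ 3.
Therefore the largest such d is 24.

d = 24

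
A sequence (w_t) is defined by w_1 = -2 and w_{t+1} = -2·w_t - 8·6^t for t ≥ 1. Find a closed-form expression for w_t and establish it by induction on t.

Computing the first terms: w_1 = -2, w_2 = -44, w_3 = -200. This suggests w_t = (-2)^(t + 1) - 6^t.
When t = 1: the formula gives -2 = -2 = w_1.
Suppose the result is true for t = k, so w_k = (-2)^(k + 1) - 6^k.
Then w_{k+1} = -2·w_k - 8·6^k = -2·((-2)^(k + 1) - 6^k) - 8·6^k = (-2)^(k + 2) - 6^(k + 1) = (-2)^((k+1) + 1) - 6^(k+1),
which is the claimed formula at t = k+1.
By induction, the statement is established for all t ≥ 1.

w_t = (-2)^(t + 1) - 6^t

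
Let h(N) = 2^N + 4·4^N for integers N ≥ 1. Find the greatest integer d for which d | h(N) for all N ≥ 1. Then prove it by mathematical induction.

Computing the first values: h(1) = 18 and h(2) = 68; gcd(18, 68) = 2, so d ≤ 2.
We prove 2 | 2^N + 4·4^N for all N ≥ 1 by induction on N.
For the base case N = 1: h(1) = 18 = 2·(9), so 2 | h(1).
Inductive step: assume the claim holds for N = p, i.e. 2 | h(p). Then
h(p+1) − 4·h(p) = (2^(p+1) + 4·4^(p+1)) − 4·(2^p + 4·4^p) = (1)·2^p·(2 − 4) = (-2)·2^p. Since 2 | h(p) by the inductive hypothesis, 2 | 4·h(p); and 2 | -2 since -2 = 2·-1. Therefore 2 | h(p+1).
By induction, the statement is established for all N ≥ 1.
Therefore the largest such d is 2.

d = 2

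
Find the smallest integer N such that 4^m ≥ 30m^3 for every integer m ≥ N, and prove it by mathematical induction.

At m = 6: 4096 < 6480, so the inequality fails and N ≥ 7. We prove 4^m ≥ 30m^3 for all m ≥ 7.
Base step (m = 7): 4^m = 16384 and 30m^3 = 10290, so 16384 ≥ 10290.
Inductive step: assume the claim holds for m = j, so 4^j ≥ 30j^3.
Then 4^(j + 1) = 4·(4^j) ≥ 4·(30j^3).
Also, for j ≥ 7 we have 4·(30j^3) ≥ 30(j+1)^3, since 4 ≥ (1 + 1/j)^3 for all j ≥ 7.
Combining, 4^(j + 1) ≥ 30(j+1)^3.
By the principle of mathematical induction, the result holds for all m ≥ 7.
Hence the smallest such N is 7.

N = 7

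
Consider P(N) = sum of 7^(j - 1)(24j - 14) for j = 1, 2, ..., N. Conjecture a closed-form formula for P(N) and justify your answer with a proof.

We claim P(N) = 7^N(4N - 3) + 3 for all N ≥ 1.
Base case (N = 1): P(1) = 10, and the closed form gives 10. They agree.
For the inductive step, assume it holds for an arbitrary j ≥ 1, so P(j) = 7^j(4j - 3) + 3.
Then P(j+1) = P(j) + (7^j(24j + 10)) = (7^j(4j - 3) + 3) + (7^j(24j + 10)).
Simplifying, P(j+1) = 28·7^j·j + 7·7^j + 3 = 7^(j+1)(4(j+1) - 3) + 3,
which is the closed form with N = j+1.
This completes the induction.

P(N) = 7^N(4N - 3) + 3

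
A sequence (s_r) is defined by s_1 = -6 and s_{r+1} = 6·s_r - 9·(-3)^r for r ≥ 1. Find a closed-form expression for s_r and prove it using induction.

Computing the first terms: s_1 = -6, s_2 = -9, s_3 = -135. This suggests s_r = (-3)^r - 3·6^(r - 1).
For the base case r = 1: the formula gives -6 = -6 = s_1.
For the inductive step, assume it holds for an arbitrary j ≥ 1, so s_j = (-3)^j - 3·6^(j - 1).
Then s_{j+1} = 6·s_j - 9·(-3)^j = 6·((-3)^j - 3·6^(j - 1)) - 9·(-3)^j = (-3)^(j + 1) - 3·6^j = (-3)^(j+1) - 3·6^((j+1) - 1),
which is the claimed formula at r = j+1.
By the principle of mathematical induction, the result holds for all r ≥ 1.

s_r = (-3)^r - 3·6^(r - 1)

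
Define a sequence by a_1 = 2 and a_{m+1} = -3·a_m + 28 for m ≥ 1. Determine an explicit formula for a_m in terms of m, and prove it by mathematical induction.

Computing the first terms: a_1 = 2, a_2 = 22, a_3 = -38. This suggests a_m = -5(-3)^(m - 1) + 7.
Base case (m = 1): the formula gives 2 = 2 = a_1.
Inductive step: assume the claim holds for m = i, so a_i = -5(-3)^(i - 1) + 7.
Then a_{i+1} = -3·a_i + 28 = -3·(-5(-3)^(i - 1) + 7) + 28 = -5(-3)^i + 7 = -5(-3)^((i+1) - 1) + 7,
which is the claimed formula at m = i+1.
Hence, by induction on m, the claim holds for every m ≥ 1.

a_m = -5(-3)^(m - 1) + 7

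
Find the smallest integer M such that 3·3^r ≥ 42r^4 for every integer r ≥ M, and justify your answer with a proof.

At r = 11: 531441 < 614922, so the inequality fails and M ≥ 12. We prove 3·3^r ≥ 42r^4 for all r ≥ 12.
For the base case r = 12: 3·3^r = 1594323 and 42r^4 = 870912, so 1594323 ≥ 870912.
For the inductive step, assume it holds for an arbitrary k ≥ 12, so 3·3^k ≥ 42k^4.
Then 3·3^(k + 1) = 3·(3·3^k) ≥ 3·(42k^4).
Also, for k ≥ 12 we have 3·(42k^4) ≥ 42(k+1)^4, since 3 ≥ (1 + 1/k)^4 for all k ≥ 12.
Combining, 3·3^(k + 1) ≥ 42(k+1)^4.
By induction, the statement is established for all r ≥ 12.
Hence the smallest such M is 12.

M = 12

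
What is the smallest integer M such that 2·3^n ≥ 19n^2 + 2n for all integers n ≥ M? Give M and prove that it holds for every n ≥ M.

At n = 4: 162 < 312, so the inequality fails and M ≥ 5. We prove 2·3^n ≥ 19n^2 + 2n for all n ≥ 5.
Base step (n = 5): 2·3^n = 486 and 19n^2 + 2n = 485, so 486 ≥ 485.
Inductive step: suppose the statement holds for some m ≥ 5, so 2·3^m ≥ 19m^2 + 2m.
Then 2·3^(m + 1) = 3·(2·3^m) ≥ 3·(19m^2 + 2m).
Also, for m ≥ 5 we have 3·(19m^2 + 2m) ≥ 19(m+1)^2 + 2(m+1), since 3·(19m^2 + 2m) − (19(m+1)^2 + 2(m+1)) = 38m^2 - 34m - 21, which is nonnegative for all m ≥ 5.
Combining, 2·3^(m + 1) ≥ 19(m+1)^2 + 2(m+1).
By induction, the statement is established for all n ≥ 5.
Hence the smallest such M is 5.

M = 5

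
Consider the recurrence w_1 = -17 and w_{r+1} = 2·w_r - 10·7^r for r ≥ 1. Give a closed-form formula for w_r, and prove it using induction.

w_r = -3·2^(r - 1) - 2·7^r

Computing the first terms: w_1 = -17, w_2 = -104, w_3 = -698. This suggests w_r = -3·2^(r - 1) - 2·7^r.
Base case (r = 1): the formula gives -17 = -17 = w_1.
Suppose the result is true for r = i, so w_i = -3·2^(i - 1) - 2·7^i.
Then w_{i+1} = 2·w_i - 10·7^i = 2·(-3·2^(i - 1) - 2·7^i) - 10·7^i = -3·2^i - 2·7^(i + 1) = -3·2^((i+1) - 1) - 2·7^(i+1),
which is the claimed formula at r = i+1.
By induction, the statement is established for all r ≥ 1.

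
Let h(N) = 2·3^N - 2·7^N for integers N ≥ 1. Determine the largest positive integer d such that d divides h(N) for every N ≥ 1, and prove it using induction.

d = 8

Computing the first values: h(1) = -8 and h(2) = -80; gcd(-8, -80) = 8, so d ≤ 8.
We prove 8 | 2·3^N - 2·7^N for all N ≥ 1 by induction on N.
Base case (N = 1): h(1) = -8 = 8·(-1), so 8 | h(1).
Inductive step: assume the claim holds for N = j, i.e. 8 | h(j). Then
h(j+1) − 7·h(j) = (2·3^(j+1) - 2·7^(j+1)) − 7·(2·3^j - 2·7^j) = (2)·3^j·(3 − 7) = (-8)·3^j. Since 8 | h(j) by the inductive hypothesis, 8 | 7·h(j); and 8 | -8 since -8 = 8·-1. Therefore 8 | h(j+1).
This completes the induction.
Therefore the largest such d is 8.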